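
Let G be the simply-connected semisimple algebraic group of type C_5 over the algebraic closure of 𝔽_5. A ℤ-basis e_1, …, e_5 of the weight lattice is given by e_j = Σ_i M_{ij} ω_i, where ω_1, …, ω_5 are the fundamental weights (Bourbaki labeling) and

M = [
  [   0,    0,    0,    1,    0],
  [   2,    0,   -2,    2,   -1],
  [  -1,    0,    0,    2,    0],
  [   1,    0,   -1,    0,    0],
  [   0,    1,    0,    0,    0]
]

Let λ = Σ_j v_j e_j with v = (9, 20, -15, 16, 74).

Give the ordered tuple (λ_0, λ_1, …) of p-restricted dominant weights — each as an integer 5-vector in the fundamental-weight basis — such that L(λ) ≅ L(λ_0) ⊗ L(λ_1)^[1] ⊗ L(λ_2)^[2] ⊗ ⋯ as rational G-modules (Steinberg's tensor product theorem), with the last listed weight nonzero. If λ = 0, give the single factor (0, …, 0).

((1, 1, 3, 4, 0), (3, 1, 4, 4, 4))

Change of basis e → ω: c = M·v where v = (9, 20, -15, 16, 74):
  c_1 = (0)·(9) + (0)·(20) + (0)·(-15) + (1)·(16) + (0)·(74) = 16
  c_2 = (2)·(9) + (0)·(20) + (-2)·(-15) + (2)·(16) + (-1)·(74) = 6
  c_3 = (-1)·(9) + (0)·(20) + (0)·(-15) + (2)·(16) + (0)·(74) = 23
  c_4 = (1)·(9) + (0)·(20) + (-1)·(-15) + (0)·(16) + (0)·(74) = 24
  c_5 = (0)·(9) + (1)·(20) + (0)·(-15) + (0)·(16) + (0)·(74) = 20
Writing each c_i in base p = 5:
  c_1 = 16 = 1·5^0 + 3·5^1
  c_2 = 6 = 1·5^0 + 1·5^1
  c_3 = 23 = 3·5^0 + 4·5^1
  c_4 = 24 = 4·5^0 + 4·5^1
  c_5 = 20 = 0·5^0 + 4·5^1
p-restricted factor λ_0 = (1, 1, 3, 4, 0)
p-restricted factor λ_1 = (3, 1, 4, 4, 4)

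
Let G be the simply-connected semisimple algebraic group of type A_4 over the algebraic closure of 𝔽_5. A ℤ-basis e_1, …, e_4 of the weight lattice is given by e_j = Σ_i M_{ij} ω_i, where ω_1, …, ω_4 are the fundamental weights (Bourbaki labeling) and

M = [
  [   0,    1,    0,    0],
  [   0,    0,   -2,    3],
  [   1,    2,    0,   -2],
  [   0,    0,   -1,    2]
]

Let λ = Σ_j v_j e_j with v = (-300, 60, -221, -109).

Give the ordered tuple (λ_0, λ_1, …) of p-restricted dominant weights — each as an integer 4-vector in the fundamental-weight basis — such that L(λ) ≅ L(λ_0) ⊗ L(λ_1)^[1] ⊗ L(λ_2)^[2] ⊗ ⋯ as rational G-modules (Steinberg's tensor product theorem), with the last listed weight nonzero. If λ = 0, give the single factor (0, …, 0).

((0, 0, 3, 3), (2, 3, 2, 0), (2, 4, 1, 0))

ω-coordinates c = M·v, v = (-300, 60, -221, -109):
  c_1 = (0)·(-300) + 1·60 + (0)·(-221) + (0)·(-109) = 60
  c_2 = (0)·(-300) + 0·60 + (-2)·(-221) + (3)·(-109) = 115
  c_3 = (1)·(-300) + 2·60 + (0)·(-221) + (-2)·(-109) = 38
  c_4 = (0)·(-300) + 0·60 + (-1)·(-221) + (2)·(-109) = 3
Expand coordinatewise in base 5:
  c_1 = 60 = 0·5^0 + 2·5^1 + 2·5^2
  c_2 = 115 = 0·5^0 + 3·5^1 + 4·5^2
  c_3 = 38 = 3·5^0 + 2·5^1 + 1·5^2
  c_4 = 3 = 3·5^0
Factor λ_0 = (0, 0, 3, 3)
Factor λ_1 = (2, 3, 2, 0)
Factor λ_2 = (2, 4, 1, 0)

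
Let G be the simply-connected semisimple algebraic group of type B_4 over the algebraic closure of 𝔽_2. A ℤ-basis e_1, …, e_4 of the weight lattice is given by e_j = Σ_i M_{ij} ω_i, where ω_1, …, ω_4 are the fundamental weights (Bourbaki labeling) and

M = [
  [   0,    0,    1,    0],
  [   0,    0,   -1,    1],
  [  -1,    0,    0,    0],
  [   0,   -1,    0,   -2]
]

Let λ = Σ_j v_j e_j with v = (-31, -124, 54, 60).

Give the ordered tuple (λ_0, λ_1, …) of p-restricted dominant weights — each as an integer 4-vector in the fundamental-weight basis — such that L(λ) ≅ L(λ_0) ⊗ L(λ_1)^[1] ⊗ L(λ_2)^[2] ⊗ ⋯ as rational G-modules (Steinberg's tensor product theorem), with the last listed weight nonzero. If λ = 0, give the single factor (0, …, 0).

Converting to the ω-basis (c_i = row i of M dotted with v = (-31, -124, 54, 60)):
  c_1 = 0*-31 + 0*-124 + 1*54 + 0*60 = 54
  c_2 = 0*-31 + 0*-124 + -1*54 + 1*60 = 6
  c_3 = -1*-31 + 0*-124 + 0*54 + 0*60 = 31
  c_4 = 0*-31 + -1*-124 + 0*54 + -2*60 = 4
Expand coordinatewise in base 2:
  c_1 = 54 = 0·2^0 + 1·2^1 + 1·2^2 + 0·2^3 + 1·2^4 + 1·2^5
  c_2 = 6 = 0·2^0 + 1·2^1 + 1·2^2
  c_3 = 31 = 1·2^0 + 1·2^1 + 1·2^2 + 1·2^3 + 1·2^4
  c_4 = 4 = 0·2^0 + 0·2^1 + 1·2^2
p-restricted factor λ_0 = (0, 0, 1, 0)
p-restricted factor λ_1 = (1, 1, 1, 0)
p-restricted factor λ_2 = (1, 1, 1, 1)
p-restricted factor λ_3 = (0, 0, 1, 0)
p-restricted factor λ_4 = (1, 0, 1, 0)
p-restricted factor λ_5 = (1, 0, 0, 0)

((0, 0, 1, 0), (1, 1, 1, 0), (1, 1, 1, 1), (0, 0, 1, 0), (1, 0, 1, 0), (1, 0, 0, 0))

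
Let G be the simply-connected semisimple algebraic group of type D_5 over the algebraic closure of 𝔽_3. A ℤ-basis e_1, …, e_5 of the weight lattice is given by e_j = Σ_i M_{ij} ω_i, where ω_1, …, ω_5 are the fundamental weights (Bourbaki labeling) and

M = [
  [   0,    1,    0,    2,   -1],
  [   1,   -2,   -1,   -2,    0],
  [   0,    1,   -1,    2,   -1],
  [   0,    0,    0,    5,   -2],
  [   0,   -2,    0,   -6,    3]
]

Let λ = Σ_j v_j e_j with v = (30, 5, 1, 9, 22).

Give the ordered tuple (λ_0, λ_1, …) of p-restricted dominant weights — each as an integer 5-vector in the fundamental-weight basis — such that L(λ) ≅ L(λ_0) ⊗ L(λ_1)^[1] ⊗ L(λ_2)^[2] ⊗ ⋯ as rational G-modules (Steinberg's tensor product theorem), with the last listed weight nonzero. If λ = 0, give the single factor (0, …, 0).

Change of basis e → ω: c = M·v where v = (30, 5, 1, 9, 22):
  c_1 = 0*30 + 1*5 + 0*1 + 2*9 + -1*22 = 1
  c_2 = 1*30 + -2*5 + -1*1 + -2*9 + 0*22 = 1
  c_3 = 0*30 + 1*5 + -1*1 + 2*9 + -1*22 = 0
  c_4 = 0*30 + 0*5 + 0*1 + 5*9 + -2*22 = 1
  c_5 = 0*30 + -2*5 + 0*1 + -6*9 + 3*22 = 2
p = 3; digits c_i = Σ_j d_{ij}·3^j, 0 ≤ d_{ij} < 3:
  c_1 = 1 = 1·3^0
  c_2 = 1 = 1·3^0
  c_3 = 0
  c_4 = 1 = 1·3^0
  c_5 = 2 = 2·3^0
λ_0 = (1, 1, 0, 1, 2)

((1, 1, 0, 1, 2),)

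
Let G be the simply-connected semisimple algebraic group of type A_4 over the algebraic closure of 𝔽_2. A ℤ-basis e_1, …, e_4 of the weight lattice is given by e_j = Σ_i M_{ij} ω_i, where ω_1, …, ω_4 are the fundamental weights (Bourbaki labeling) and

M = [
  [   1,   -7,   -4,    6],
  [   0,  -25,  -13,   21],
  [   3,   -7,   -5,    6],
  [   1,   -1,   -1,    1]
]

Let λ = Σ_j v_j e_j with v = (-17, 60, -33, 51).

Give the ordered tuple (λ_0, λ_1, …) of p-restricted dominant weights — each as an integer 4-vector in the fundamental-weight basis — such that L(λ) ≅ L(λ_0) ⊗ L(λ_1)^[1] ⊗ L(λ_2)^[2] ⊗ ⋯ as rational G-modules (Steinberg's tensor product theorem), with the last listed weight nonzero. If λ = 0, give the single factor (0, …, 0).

In the fundamental-weight basis, λ has coordinates c = M·v (v = (-17, 60, -33, 51)):
  c_1 = (1)·(-17) + (-7)·(60) + (-4)·(-33) + 6·51 = 1
  c_2 = (0)·(-17) + (-25)·(60) + (-13)·(-33) + 21·51 = 0
  c_3 = (3)·(-17) + (-7)·(60) + (-5)·(-33) + 6·51 = 0
  c_4 = (1)·(-17) + (-1)·(60) + (-1)·(-33) + 1·51 = 7
Expand coordinatewise in base 2:
  c_1 = 1 = 1·2^0
  c_2 = 0
  c_3 = 0
  c_4 = 7 = 1·2^0 + 1·2^1 + 1·2^2
Factor λ_0 = (1, 0, 0, 1)
Factor λ_1 = (0, 0, 0, 1)
Factor λ_2 = (0, 0, 0, 1)

((1, 0, 0, 1), (0, 0, 0, 1), (0, 0, 0, 1))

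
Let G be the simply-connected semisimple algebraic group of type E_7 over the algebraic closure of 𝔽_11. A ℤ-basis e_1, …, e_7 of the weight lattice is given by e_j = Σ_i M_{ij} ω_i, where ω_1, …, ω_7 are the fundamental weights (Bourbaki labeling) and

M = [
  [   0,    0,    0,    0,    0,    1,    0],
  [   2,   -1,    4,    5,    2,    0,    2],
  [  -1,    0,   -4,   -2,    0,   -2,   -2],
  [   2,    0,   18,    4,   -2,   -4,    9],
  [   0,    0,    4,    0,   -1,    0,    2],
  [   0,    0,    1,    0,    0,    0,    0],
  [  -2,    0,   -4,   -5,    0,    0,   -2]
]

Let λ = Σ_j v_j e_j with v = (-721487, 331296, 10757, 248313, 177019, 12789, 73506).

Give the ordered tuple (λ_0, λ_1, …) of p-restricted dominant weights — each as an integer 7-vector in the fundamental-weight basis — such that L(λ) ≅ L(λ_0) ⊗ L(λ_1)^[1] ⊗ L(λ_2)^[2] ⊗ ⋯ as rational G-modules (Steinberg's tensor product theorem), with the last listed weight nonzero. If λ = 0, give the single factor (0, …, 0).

((7, 10, 3, 0, 8, 10, 6), (7, 10, 4, 2, 6, 9, 10), (6, 5, 10, 2, 8, 0, 5), (9, 8, 6, 0, 9, 8, 8))

ω-coordinates c = M·v, v = (-721487, 331296, 10757, 248313, 177019, 12789, 73506):
  c_1 = (0)·(-721487) + (0)·(331296) + (0)·(10757) + (0)·(248313) + (0)·(177019) + (1)·(12789) + (0)·(73506) = 12789
  c_2 = (2)·(-721487) + (-1)·(331296) + (4)·(10757) + (5)·(248313) + (2)·(177019) + (0)·(12789) + (2)·(73506) = 11373
  c_3 = (-1)·(-721487) + (0)·(331296) + (-4)·(10757) + (-2)·(248313) + (0)·(177019) + (-2)·(12789) + (-2)·(73506) = 9243
  c_4 = (2)·(-721487) + (0)·(331296) + (18)·(10757) + (4)·(248313) + (-2)·(177019) + (-4)·(12789) + (9)·(73506) = 264
  c_5 = (0)·(-721487) + (0)·(331296) + (4)·(10757) + (0)·(248313) + (-1)·(177019) + (0)·(12789) + (2)·(73506) = 13021
  c_6 = (0)·(-721487) + (0)·(331296) + (1)·(10757) + (0)·(248313) + (0)·(177019) + (0)·(12789) + (0)·(73506) = 10757
  c_7 = (-2)·(-721487) + (0)·(331296) + (-4)·(10757) + (-5)·(248313) + (0)·(177019) + (0)·(12789) + (-2)·(73506) = 11369
Expand coordinatewise in base 11:
  c_1 = 12789 = 7·11^0 + 7·11^1 + 6·11^2 + 9·11^3
  c_2 = 11373 = 10·11^0 + 10·11^1 + 5·11^2 + 8·11^3
  c_3 = 9243 = 3·11^0 + 4·11^1 + 10·11^2 + 6·11^3
  c_4 = 264 = 0·11^0 + 2·11^1 + 2·11^2
  c_5 = 13021 = 8·11^0 + 6·11^1 + 8·11^2 + 9·11^3
  c_6 = 10757 = 10·11^0 + 9·11^1 + 0·11^2 + 8·11^3
  c_7 = 11369 = 6·11^0 + 10·11^1 + 5·11^2 + 8·11^3
λ_0 = (7, 10, 3, 0, 8, 10, 6)
λ_1 = (7, 10, 4, 2, 6, 9, 10)
λ_2 = (6, 5, 10, 2, 8, 0, 5)
λ_3 = (9, 8, 6, 0, 9, 8, 8)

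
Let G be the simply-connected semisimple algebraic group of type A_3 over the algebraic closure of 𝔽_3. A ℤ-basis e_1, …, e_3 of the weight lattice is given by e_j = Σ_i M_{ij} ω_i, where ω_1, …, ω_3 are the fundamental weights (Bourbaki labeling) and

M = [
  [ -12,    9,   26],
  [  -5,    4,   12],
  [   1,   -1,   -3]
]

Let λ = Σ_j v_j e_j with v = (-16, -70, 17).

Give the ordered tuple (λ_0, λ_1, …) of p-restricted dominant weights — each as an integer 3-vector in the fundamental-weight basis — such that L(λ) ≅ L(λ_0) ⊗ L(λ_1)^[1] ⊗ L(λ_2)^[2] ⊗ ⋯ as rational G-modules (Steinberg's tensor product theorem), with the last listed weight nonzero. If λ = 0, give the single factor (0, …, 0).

((1, 1, 0), (1, 1, 1))

Compute c_i = Σ_j M_{ij} v_j with v = (-16, -70, 17):
  c_1 = (-12)·(-16) + (9)·(-70) + (26)·(17) = 4
  c_2 = (-5)·(-16) + (4)·(-70) + (12)·(17) = 4
  c_3 = (1)·(-16) + (-1)·(-70) + (-3)·(17) = 3
Expand coordinatewise in base 3:
  c_1 = 4 = 1·3^0 + 1·3^1
  c_2 = 4 = 1·3^0 + 1·3^1
  c_3 = 3 = 0·3^0 + 1·3^1
Factor λ_0 = (1, 1, 0)
Factor λ_1 = (1, 1, 1)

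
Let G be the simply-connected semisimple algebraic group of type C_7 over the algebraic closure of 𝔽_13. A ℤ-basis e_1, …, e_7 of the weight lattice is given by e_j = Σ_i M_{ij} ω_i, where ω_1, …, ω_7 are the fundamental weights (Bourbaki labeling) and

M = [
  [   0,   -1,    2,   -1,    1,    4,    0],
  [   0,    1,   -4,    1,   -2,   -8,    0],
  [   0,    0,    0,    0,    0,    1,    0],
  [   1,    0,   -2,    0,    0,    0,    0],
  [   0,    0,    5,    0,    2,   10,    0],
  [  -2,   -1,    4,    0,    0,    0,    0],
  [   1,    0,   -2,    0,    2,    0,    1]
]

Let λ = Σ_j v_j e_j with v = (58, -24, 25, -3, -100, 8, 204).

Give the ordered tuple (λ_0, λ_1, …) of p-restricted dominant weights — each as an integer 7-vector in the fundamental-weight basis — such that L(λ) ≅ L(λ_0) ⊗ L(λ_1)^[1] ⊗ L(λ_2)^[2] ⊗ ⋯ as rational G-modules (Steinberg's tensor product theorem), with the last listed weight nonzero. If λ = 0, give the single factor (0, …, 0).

Compute c_i = Σ_j M_{ij} v_j with v = (58, -24, 25, -3, -100, 8, 204):
  c_1 = (0)·(58) + (-1)·(-24) + (2)·(25) + (-1)·(-3) + (1)·(-100) + (4)·(8) + (0)·(204) = 9
  c_2 = (0)·(58) + (1)·(-24) + (-4)·(25) + (1)·(-3) + (-2)·(-100) + (-8)·(8) + (0)·(204) = 9
  c_3 = (0)·(58) + (0)·(-24) + (0)·(25) + (0)·(-3) + (0)·(-100) + (1)·(8) + (0)·(204) = 8
  c_4 = (1)·(58) + (0)·(-24) + (-2)·(25) + (0)·(-3) + (0)·(-100) + (0)·(8) + (0)·(204) = 8
  c_5 = (0)·(58) + (0)·(-24) + (5)·(25) + (0)·(-3) + (2)·(-100) + (10)·(8) + (0)·(204) = 5
  c_6 = (-2)·(58) + (-1)·(-24) + (4)·(25) + (0)·(-3) + (0)·(-100) + (0)·(8) + (0)·(204) = 8
  c_7 = (1)·(58) + (0)·(-24) + (-2)·(25) + (0)·(-3) + (2)·(-100) + (0)·(8) + (1)·(204) = 12
Expand coordinatewise in base 13:
  c_1 = 9 = 9·13^0
  c_2 = 9 = 9·13^0
  c_3 = 8 = 8·13^0
  c_4 = 8 = 8·13^0
  c_5 = 5 = 5·13^0
  c_6 = 8 = 8·13^0
  c_7 = 12 = 12·13^0
Factor λ_0 = (9, 9, 8, 8, 5, 8, 12)

((9, 9, 8, 8, 5, 8, 12),)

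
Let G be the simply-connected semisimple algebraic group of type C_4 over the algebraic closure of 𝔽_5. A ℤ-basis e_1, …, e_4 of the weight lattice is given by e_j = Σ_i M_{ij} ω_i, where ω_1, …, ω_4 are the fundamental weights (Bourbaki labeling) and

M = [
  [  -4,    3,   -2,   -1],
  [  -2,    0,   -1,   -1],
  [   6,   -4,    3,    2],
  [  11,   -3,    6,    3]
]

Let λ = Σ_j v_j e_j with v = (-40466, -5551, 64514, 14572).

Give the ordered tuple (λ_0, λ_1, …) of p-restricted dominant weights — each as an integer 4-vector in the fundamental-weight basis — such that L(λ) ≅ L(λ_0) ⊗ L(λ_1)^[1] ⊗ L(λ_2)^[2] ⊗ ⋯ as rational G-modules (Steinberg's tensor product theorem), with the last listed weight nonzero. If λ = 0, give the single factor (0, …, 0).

((1, 1, 4, 2), (2, 4, 3, 0), (4, 3, 3, 3), (2, 4, 1, 3), (2, 2, 3, 3))

Change of basis e → ω: c = M·v where v = (-40466, -5551, 64514, 14572):
  c_1 = -4*-40466 + 3*-5551 + -2*64514 + -1*14572 = 1611
  c_2 = -2*-40466 + 0*-5551 + -1*64514 + -1*14572 = 1846
  c_3 = 6*-40466 + -4*-5551 + 3*64514 + 2*14572 = 2094
  c_4 = 11*-40466 + -3*-5551 + 6*64514 + 3*14572 = 2327
Base-5 expansion of each c_i:
  c_1 = 1611 = 1·5^0 + 2·5^1 + 4·5^2 + 2·5^3 + 2·5^4
  c_2 = 1846 = 1·5^0 + 4·5^1 + 3·5^2 + 4·5^3 + 2·5^4
  c_3 = 2094 = 4·5^0 + 3·5^1 + 3·5^2 + 1·5^3 + 3·5^4
  c_4 = 2327 = 2·5^0 + 0·5^1 + 3·5^2 + 3·5^3 + 3·5^4
p-restricted factor λ_0 = (1, 1, 4, 2)
p-restricted factor λ_1 = (2, 4, 3, 0)
p-restricted factor λ_2 = (4, 3, 3, 3)
p-restricted factor λ_3 = (2, 4, 1, 3)
p-restricted factor λ_4 = (2, 2, 3, 3)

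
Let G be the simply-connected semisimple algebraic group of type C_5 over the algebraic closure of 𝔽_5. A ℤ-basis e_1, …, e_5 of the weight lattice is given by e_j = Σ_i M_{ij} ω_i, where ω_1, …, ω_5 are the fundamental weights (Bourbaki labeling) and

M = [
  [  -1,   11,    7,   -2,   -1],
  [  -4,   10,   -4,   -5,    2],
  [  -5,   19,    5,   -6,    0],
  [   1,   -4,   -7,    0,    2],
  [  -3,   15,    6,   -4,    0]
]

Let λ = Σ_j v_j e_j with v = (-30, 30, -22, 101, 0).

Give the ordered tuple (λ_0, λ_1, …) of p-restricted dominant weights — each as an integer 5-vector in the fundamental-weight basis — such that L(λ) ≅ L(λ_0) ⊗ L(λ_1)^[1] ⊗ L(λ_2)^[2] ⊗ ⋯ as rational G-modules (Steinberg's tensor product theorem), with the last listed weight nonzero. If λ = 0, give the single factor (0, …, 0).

Converting to the ω-basis (c_i = row i of M dotted with v = (-30, 30, -22, 101, 0)):
  c_1 = (-1)·(-30) + 11·30 + (7)·(-22) + (-2)·(101) + (-1)·(0) = 4
  c_2 = (-4)·(-30) + 10·30 + (-4)·(-22) + (-5)·(101) + 2·0 = 3
  c_3 = (-5)·(-30) + 19·30 + (5)·(-22) + (-6)·(101) + 0·0 = 4
  c_4 = (1)·(-30) + (-4)·(30) + (-7)·(-22) + 0·101 + 2·0 = 4
  c_5 = (-3)·(-30) + 15·30 + (6)·(-22) + (-4)·(101) + 0·0 = 4
p = 5; digits c_i = Σ_j d_{ij}·5^j, 0 ≤ d_{ij} < 5:
  c_1 = 4 = 4·5^0
  c_2 = 3 = 3·5^0
  c_3 = 4 = 4·5^0
  c_4 = 4 = 4·5^0
  c_5 = 4 = 4·5^0
p-restricted factor λ_0 = (4, 3, 4, 4, 4)

((4, 3, 4, 4, 4),)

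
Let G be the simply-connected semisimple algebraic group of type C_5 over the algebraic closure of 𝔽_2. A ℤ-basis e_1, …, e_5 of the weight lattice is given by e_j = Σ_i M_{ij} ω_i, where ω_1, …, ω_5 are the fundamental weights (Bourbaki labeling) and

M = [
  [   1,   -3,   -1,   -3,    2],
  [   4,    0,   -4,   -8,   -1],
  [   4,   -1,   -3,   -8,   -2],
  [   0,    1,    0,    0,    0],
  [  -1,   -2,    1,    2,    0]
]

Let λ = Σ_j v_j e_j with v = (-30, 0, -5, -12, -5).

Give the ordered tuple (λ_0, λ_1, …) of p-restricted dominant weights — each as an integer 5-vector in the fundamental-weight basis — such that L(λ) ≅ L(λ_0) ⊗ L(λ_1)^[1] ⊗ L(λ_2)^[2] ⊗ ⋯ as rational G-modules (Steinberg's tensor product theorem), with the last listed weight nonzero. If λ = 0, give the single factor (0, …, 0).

In the fundamental-weight basis, λ has coordinates c = M·v (v = (-30, 0, -5, -12, -5)):
  c_1 = 1*-30 + -3*0 + -1*-5 + -3*-12 + 2*-5 = 1
  c_2 = 4*-30 + 0*0 + -4*-5 + -8*-12 + -1*-5 = 1
  c_3 = 4*-30 + -1*0 + -3*-5 + -8*-12 + -2*-5 = 1
  c_4 = 0*-30 + 1*0 + 0*-5 + 0*-12 + 0*-5 = 0
  c_5 = -1*-30 + -2*0 + 1*-5 + 2*-12 + 0*-5 = 1
Writing each c_i in base p = 2:
  c_1 = 1 = 1·2^0
  c_2 = 1 = 1·2^0
  c_3 = 1 = 1·2^0
  c_4 = 0
  c_5 = 1 = 1·2^0
p-restricted factor λ_0 = (1, 1, 1, 0, 1)

((1, 1, 1, 0, 1),)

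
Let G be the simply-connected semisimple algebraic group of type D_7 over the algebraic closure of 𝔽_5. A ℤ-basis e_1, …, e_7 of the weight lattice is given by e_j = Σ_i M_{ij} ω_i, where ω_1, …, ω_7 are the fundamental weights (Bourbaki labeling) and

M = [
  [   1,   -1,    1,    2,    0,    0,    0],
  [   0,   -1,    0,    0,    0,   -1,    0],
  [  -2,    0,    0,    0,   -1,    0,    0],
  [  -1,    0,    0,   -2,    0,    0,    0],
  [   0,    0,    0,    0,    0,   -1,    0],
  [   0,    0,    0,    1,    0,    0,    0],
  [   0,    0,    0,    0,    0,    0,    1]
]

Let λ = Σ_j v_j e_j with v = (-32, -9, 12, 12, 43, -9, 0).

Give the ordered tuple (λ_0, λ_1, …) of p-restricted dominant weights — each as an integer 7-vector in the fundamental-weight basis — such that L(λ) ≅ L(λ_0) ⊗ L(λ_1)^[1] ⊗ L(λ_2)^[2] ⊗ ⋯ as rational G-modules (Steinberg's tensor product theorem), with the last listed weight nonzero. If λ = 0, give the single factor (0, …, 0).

((3, 3, 1, 3, 4, 2, 0), (2, 3, 4, 1, 1, 2, 0))

In the fundamental-weight basis, λ has coordinates c = M·v (v = (-32, -9, 12, 12, 43, -9, 0)):
  c_1 = (1)·(-32) + (-1)·(-9) + 1·12 + 2·12 + 0·43 + (0)·(-9) + 0·0 = 13
  c_2 = (0)·(-32) + (-1)·(-9) + 0·12 + 0·12 + 0·43 + (-1)·(-9) + 0·0 = 18
  c_3 = (-2)·(-32) + (0)·(-9) + 0·12 + 0·12 + (-1)·(43) + (0)·(-9) + 0·0 = 21
  c_4 = (-1)·(-32) + (0)·(-9) + 0·12 + (-2)·(12) + 0·43 + (0)·(-9) + 0·0 = 8
  c_5 = (0)·(-32) + (0)·(-9) + 0·12 + 0·12 + 0·43 + (-1)·(-9) + 0·0 = 9
  c_6 = (0)·(-32) + (0)·(-9) + 0·12 + 1·12 + 0·43 + (0)·(-9) + 0·0 = 12
  c_7 = (0)·(-32) + (0)·(-9) + 0·12 + 0·12 + 0·43 + (0)·(-9) + 1·0 = 0
Writing each c_i in base p = 5:
  c_1 = 13 = 3·5^0 + 2·5^1
  c_2 = 18 = 3·5^0 + 3·5^1
  c_3 = 21 = 1·5^0 + 4·5^1
  c_4 = 8 = 3·5^0 + 1·5^1
  c_5 = 9 = 4·5^0 + 1·5^1
  c_6 = 12 = 2·5^0 + 2·5^1
  c_7 = 0
Factor λ_0 = (3, 3, 1, 3, 4, 2, 0)
Factor λ_1 = (2, 3, 4, 1, 1, 2, 0)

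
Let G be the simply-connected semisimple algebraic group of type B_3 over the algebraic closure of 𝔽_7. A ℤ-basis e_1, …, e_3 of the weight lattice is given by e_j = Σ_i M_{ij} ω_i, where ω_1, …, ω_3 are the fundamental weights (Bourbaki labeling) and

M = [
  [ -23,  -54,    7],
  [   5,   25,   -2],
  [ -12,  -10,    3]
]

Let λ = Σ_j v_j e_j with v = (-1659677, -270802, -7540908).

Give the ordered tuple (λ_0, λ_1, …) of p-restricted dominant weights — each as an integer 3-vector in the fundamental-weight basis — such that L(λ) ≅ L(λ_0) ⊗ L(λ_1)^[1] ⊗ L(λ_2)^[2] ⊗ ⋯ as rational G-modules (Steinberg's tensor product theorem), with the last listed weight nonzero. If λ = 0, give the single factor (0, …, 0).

ω-coordinates c = M·v, v = (-1659677, -270802, -7540908):
  c_1 = (-23)·(-1659677) + (-54)·(-270802) + (7)·(-7540908) = 9523
  c_2 = (5)·(-1659677) + (25)·(-270802) + (-2)·(-7540908) = 13381
  c_3 = (-12)·(-1659677) + (-10)·(-270802) + (3)·(-7540908) = 1420
p = 7; digits c_i = Σ_j d_{ij}·7^j, 0 ≤ d_{ij} < 7:
  c_1 = 9523 = 3·7^0 + 2·7^1 + 5·7^2 + 6·7^3 + 3·7^4
  c_2 = 13381 = 4·7^0 + 0·7^1 + 0·7^2 + 4·7^3 + 5·7^4
  c_3 = 1420 = 6·7^0 + 6·7^1 + 0·7^2 + 4·7^3
p-restricted factor λ_0 = (3, 4, 6)
p-restricted factor λ_1 = (2, 0, 6)
p-restricted factor λ_2 = (5, 0, 0)
p-restricted factor λ_3 = (6, 4, 4)
p-restricted factor λ_4 = (3, 5, 0)

((3, 4, 6), (2, 0, 6), (5, 0, 0), (6, 4, 4), (3, 5, 0))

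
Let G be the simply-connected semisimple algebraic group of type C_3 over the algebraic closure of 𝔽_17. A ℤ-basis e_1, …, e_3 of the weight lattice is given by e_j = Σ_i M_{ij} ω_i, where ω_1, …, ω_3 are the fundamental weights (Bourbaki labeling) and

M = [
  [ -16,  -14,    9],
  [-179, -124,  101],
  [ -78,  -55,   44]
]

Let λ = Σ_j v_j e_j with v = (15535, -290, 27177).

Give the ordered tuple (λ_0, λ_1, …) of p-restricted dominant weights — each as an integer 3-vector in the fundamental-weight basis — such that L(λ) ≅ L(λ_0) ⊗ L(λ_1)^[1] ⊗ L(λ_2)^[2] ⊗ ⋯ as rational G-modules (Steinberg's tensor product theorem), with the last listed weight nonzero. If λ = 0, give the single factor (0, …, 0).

Change of basis e → ω: c = M·v where v = (15535, -290, 27177):
  c_1 = (-16)·(15535) + (-14)·(-290) + (9)·(27177) = 93
  c_2 = (-179)·(15535) + (-124)·(-290) + (101)·(27177) = 72
  c_3 = (-78)·(15535) + (-55)·(-290) + (44)·(27177) = 8
Writing each c_i in base p = 17:
  c_1 = 93 = 8·17^0 + 5·17^1
  c_2 = 72 = 4·17^0 + 4·17^1
  c_3 = 8 = 8·17^0
Factor λ_0 = (8, 4, 8)
Factor λ_1 = (5, 4, 0)

((8, 4, 8), (5, 4, 0))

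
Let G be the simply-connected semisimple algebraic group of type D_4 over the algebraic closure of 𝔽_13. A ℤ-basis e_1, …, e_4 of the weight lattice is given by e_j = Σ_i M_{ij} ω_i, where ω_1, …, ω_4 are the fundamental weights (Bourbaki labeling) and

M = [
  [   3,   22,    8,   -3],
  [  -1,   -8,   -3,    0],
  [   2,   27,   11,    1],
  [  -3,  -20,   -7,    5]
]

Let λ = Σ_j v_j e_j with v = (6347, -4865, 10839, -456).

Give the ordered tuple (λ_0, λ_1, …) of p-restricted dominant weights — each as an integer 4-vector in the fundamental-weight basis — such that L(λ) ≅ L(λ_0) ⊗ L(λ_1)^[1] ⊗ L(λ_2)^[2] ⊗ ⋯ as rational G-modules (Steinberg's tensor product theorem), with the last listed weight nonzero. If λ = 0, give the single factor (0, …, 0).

((0, 4, 8, 2), (7, 4, 8, 8))

Change of basis e → ω: c = M·v where v = (6347, -4865, 10839, -456):
  c_1 = (3)·(6347) + (22)·(-4865) + (8)·(10839) + (-3)·(-456) = 91
  c_2 = (-1)·(6347) + (-8)·(-4865) + (-3)·(10839) + (0)·(-456) = 56
  c_3 = (2)·(6347) + (27)·(-4865) + (11)·(10839) + (1)·(-456) = 112
  c_4 = (-3)·(6347) + (-20)·(-4865) + (-7)·(10839) + (5)·(-456) = 106
p = 13; digits c_i = Σ_j d_{ij}·13^j, 0 ≤ d_{ij} < 13:
  c_1 = 91 = 0·13^0 + 7·13^1
  c_2 = 56 = 4·13^0 + 4·13^1
  c_3 = 112 = 8·13^0 + 8·13^1
  c_4 = 106 = 2·13^0 + 8·13^1
p-restricted factor λ_0 = (0, 4, 8, 2)
p-restricted factor λ_1 = (7, 4, 8, 8)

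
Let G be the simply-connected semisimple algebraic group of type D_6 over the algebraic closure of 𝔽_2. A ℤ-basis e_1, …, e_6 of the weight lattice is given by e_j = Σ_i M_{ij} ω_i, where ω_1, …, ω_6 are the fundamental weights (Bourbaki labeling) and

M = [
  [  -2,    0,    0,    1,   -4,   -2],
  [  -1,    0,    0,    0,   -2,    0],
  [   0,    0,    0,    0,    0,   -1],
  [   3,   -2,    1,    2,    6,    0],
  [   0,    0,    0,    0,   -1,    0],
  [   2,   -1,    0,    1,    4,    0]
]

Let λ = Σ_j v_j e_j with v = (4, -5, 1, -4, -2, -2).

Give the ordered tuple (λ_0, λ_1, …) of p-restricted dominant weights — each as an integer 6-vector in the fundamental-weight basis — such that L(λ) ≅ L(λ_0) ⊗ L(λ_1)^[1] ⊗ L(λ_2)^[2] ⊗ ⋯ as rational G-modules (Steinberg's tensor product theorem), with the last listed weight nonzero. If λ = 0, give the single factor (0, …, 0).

((0, 0, 0, 1, 0, 1), (0, 0, 1, 1, 1, 0))

In the fundamental-weight basis, λ has coordinates c = M·v (v = (4, -5, 1, -4, -2, -2)):
  c_1 = (-2)·(4) + (0)·(-5) + 0·1 + (1)·(-4) + (-4)·(-2) + (-2)·(-2) = 0
  c_2 = (-1)·(4) + (0)·(-5) + 0·1 + (0)·(-4) + (-2)·(-2) + (0)·(-2) = 0
  c_3 = 0·4 + (0)·(-5) + 0·1 + (0)·(-4) + (0)·(-2) + (-1)·(-2) = 2
  c_4 = 3·4 + (-2)·(-5) + 1·1 + (2)·(-4) + (6)·(-2) + (0)·(-2) = 3
  c_5 = 0·4 + (0)·(-5) + 0·1 + (0)·(-4) + (-1)·(-2) + (0)·(-2) = 2
  c_6 = 2·4 + (-1)·(-5) + 0·1 + (1)·(-4) + (4)·(-2) + (0)·(-2) = 1
Expand coordinatewise in base 2:
  c_1 = 0
  c_2 = 0
  c_3 = 2 = 0·2^0 + 1·2^1
  c_4 = 3 = 1·2^0 + 1·2^1
  c_5 = 2 = 0·2^0 + 1·2^1
  c_6 = 1 = 1·2^0
λ_0 = (0, 0, 0, 1, 0, 1)
λ_1 = (0, 0, 1, 1, 1, 0)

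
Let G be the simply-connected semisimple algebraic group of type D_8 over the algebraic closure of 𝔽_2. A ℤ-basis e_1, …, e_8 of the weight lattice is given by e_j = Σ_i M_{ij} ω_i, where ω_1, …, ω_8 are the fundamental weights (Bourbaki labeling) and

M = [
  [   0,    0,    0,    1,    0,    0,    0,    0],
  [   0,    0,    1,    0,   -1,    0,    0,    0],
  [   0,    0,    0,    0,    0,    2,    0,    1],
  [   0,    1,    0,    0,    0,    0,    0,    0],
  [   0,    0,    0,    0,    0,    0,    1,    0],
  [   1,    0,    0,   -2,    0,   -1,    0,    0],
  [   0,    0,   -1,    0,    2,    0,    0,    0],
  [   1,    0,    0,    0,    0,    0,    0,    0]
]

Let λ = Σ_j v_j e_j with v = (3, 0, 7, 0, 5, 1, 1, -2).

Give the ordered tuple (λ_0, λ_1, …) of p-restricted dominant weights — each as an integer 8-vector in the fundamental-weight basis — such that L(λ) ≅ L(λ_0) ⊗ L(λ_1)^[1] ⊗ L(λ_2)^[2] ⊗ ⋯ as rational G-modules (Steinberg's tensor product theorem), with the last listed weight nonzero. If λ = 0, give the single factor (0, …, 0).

((0, 0, 0, 0, 1, 0, 1, 1), (0, 1, 0, 0, 0, 1, 1, 1))

In the fundamental-weight basis, λ has coordinates c = M·v (v = (3, 0, 7, 0, 5, 1, 1, -2)):
  c_1 = 0*3 + 0*0 + 0*7 + 1*0 + 0*5 + 0*1 + 0*1 + 0*-2 = 0
  c_2 = 0*3 + 0*0 + 1*7 + 0*0 + -1*5 + 0*1 + 0*1 + 0*-2 = 2
  c_3 = 0*3 + 0*0 + 0*7 + 0*0 + 0*5 + 2*1 + 0*1 + 1*-2 = 0
  c_4 = 0*3 + 1*0 + 0*7 + 0*0 + 0*5 + 0*1 + 0*1 + 0*-2 = 0
  c_5 = 0*3 + 0*0 + 0*7 + 0*0 + 0*5 + 0*1 + 1*1 + 0*-2 = 1
  c_6 = 1*3 + 0*0 + 0*7 + -2*0 + 0*5 + -1*1 + 0*1 + 0*-2 = 2
  c_7 = 0*3 + 0*0 + -1*7 + 0*0 + 2*5 + 0*1 + 0*1 + 0*-2 = 3
  c_8 = 1*3 + 0*0 + 0*7 + 0*0 + 0*5 + 0*1 + 0*1 + 0*-2 = 3
Expand coordinatewise in base 2:
  c_1 = 0
  c_2 = 2 = 0·2^0 + 1·2^1
  c_3 = 0
  c_4 = 0
  c_5 = 1 = 1·2^0
  c_6 = 2 = 0·2^0 + 1·2^1
  c_7 = 3 = 1·2^0 + 1·2^1
  c_8 = 3 = 1·2^0 + 1·2^1
λ_0 = (0, 0, 0, 0, 1, 0, 1, 1)
λ_1 = (0, 1, 0, 0, 0, 1, 1, 1)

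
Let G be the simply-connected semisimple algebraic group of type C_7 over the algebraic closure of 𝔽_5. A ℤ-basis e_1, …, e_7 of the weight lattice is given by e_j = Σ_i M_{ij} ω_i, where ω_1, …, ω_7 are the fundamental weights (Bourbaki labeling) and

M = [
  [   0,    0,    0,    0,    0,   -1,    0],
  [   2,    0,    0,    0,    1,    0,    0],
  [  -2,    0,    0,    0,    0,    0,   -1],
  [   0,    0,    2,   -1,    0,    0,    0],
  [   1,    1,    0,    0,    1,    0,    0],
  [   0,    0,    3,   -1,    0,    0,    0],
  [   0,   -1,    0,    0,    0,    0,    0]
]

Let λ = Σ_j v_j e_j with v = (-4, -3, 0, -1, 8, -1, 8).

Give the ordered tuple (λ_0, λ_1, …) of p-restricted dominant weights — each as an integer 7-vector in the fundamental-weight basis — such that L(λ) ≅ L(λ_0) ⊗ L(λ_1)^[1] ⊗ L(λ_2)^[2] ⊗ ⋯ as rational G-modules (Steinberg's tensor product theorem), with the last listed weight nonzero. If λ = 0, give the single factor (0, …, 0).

In the fundamental-weight basis, λ has coordinates c = M·v (v = (-4, -3, 0, -1, 8, -1, 8)):
  c_1 = (0)·(-4) + (0)·(-3) + (0)·(0) + (0)·(-1) + (0)·(8) + (-1)·(-1) + (0)·(8) = 1
  c_2 = (2)·(-4) + (0)·(-3) + (0)·(0) + (0)·(-1) + (1)·(8) + (0)·(-1) + (0)·(8) = 0
  c_3 = (-2)·(-4) + (0)·(-3) + (0)·(0) + (0)·(-1) + (0)·(8) + (0)·(-1) + (-1)·(8) = 0
  c_4 = (0)·(-4) + (0)·(-3) + (2)·(0) + (-1)·(-1) + (0)·(8) + (0)·(-1) + (0)·(8) = 1
  c_5 = (1)·(-4) + (1)·(-3) + (0)·(0) + (0)·(-1) + (1)·(8) + (0)·(-1) + (0)·(8) = 1
  c_6 = (0)·(-4) + (0)·(-3) + (3)·(0) + (-1)·(-1) + (0)·(8) + (0)·(-1) + (0)·(8) = 1
  c_7 = (0)·(-4) + (-1)·(-3) + (0)·(0) + (0)·(-1) + (0)·(8) + (0)·(-1) + (0)·(8) = 3
Expand coordinatewise in base 5:
  c_1 = 1 = 1·5^0
  c_2 = 0
  c_3 = 0
  c_4 = 1 = 1·5^0
  c_5 = 1 = 1·5^0
  c_6 = 1 = 1·5^0
  c_7 = 3 = 3·5^0
p-restricted factor λ_0 = (1, 0, 0, 1, 1, 1, 3)

((1, 0, 0, 1, 1, 1, 3),)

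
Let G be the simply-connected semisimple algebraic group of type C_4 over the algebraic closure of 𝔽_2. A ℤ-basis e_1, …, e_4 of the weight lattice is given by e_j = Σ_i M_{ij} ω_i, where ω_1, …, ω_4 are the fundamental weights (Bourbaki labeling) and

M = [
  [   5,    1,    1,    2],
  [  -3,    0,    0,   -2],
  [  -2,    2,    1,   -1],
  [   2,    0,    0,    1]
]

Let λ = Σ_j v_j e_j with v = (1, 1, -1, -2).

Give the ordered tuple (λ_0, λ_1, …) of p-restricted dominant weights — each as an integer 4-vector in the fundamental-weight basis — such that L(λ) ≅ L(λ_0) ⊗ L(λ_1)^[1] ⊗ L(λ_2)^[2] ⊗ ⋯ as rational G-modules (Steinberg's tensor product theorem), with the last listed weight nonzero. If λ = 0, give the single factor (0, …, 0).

In the fundamental-weight basis, λ has coordinates c = M·v (v = (1, 1, -1, -2)):
  c_1 = 5·1 + 1·1 + (1)·(-1) + (2)·(-2) = 1
  c_2 = (-3)·(1) + 0·1 + (0)·(-1) + (-2)·(-2) = 1
  c_3 = (-2)·(1) + 2·1 + (1)·(-1) + (-1)·(-2) = 1
  c_4 = 2·1 + 0·1 + (0)·(-1) + (1)·(-2) = 0
p = 2; digits c_i = Σ_j d_{ij}·2^j, 0 ≤ d_{ij} < 2:
  c_1 = 1 = 1·2^0
  c_2 = 1 = 1·2^0
  c_3 = 1 = 1·2^0
  c_4 = 0
Factor λ_0 = (1, 1, 1, 0)

((1, 1, 1, 0),)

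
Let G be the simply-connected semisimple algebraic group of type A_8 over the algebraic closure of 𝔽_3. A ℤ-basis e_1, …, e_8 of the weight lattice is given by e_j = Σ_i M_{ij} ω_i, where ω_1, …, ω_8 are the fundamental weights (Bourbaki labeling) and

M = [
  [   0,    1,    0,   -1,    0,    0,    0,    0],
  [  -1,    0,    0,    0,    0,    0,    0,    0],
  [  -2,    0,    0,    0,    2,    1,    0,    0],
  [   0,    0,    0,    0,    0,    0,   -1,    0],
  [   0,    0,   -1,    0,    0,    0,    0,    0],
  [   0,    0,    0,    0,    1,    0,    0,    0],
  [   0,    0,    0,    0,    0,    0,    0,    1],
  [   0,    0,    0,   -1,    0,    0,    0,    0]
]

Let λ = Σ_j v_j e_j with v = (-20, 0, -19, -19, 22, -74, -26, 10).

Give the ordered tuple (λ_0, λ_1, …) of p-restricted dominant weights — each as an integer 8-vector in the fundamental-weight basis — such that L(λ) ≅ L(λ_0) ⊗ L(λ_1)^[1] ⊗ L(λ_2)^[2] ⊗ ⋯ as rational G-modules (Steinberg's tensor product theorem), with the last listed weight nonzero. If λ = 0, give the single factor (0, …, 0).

((1, 2, 1, 2, 1, 1, 1, 1), (0, 0, 0, 2, 0, 1, 0, 0), (2, 2, 1, 2, 2, 2, 1, 2))

In the fundamental-weight basis, λ has coordinates c = M·v (v = (-20, 0, -19, -19, 22, -74, -26, 10)):
  c_1 = (0)·(-20) + (1)·(0) + (0)·(-19) + (-1)·(-19) + (0)·(22) + (0)·(-74) + (0)·(-26) + (0)·(10) = 19
  c_2 = (-1)·(-20) + (0)·(0) + (0)·(-19) + (0)·(-19) + (0)·(22) + (0)·(-74) + (0)·(-26) + (0)·(10) = 20
  c_3 = (-2)·(-20) + (0)·(0) + (0)·(-19) + (0)·(-19) + (2)·(22) + (1)·(-74) + (0)·(-26) + (0)·(10) = 10
  c_4 = (0)·(-20) + (0)·(0) + (0)·(-19) + (0)·(-19) + (0)·(22) + (0)·(-74) + (-1)·(-26) + (0)·(10) = 26
  c_5 = (0)·(-20) + (0)·(0) + (-1)·(-19) + (0)·(-19) + (0)·(22) + (0)·(-74) + (0)·(-26) + (0)·(10) = 19
  c_6 = (0)·(-20) + (0)·(0) + (0)·(-19) + (0)·(-19) + (1)·(22) + (0)·(-74) + (0)·(-26) + (0)·(10) = 22
  c_7 = (0)·(-20) + (0)·(0) + (0)·(-19) + (0)·(-19) + (0)·(22) + (0)·(-74) + (0)·(-26) + (1)·(10) = 10
  c_8 = (0)·(-20) + (0)·(0) + (0)·(-19) + (-1)·(-19) + (0)·(22) + (0)·(-74) + (0)·(-26) + (0)·(10) = 19
Expand coordinatewise in base 3:
  c_1 = 19 = 1·3^0 + 0·3^1 + 2·3^2
  c_2 = 20 = 2·3^0 + 0·3^1 + 2·3^2
  c_3 = 10 = 1·3^0 + 0·3^1 + 1·3^2
  c_4 = 26 = 2·3^0 + 2·3^1 + 2·3^2
  c_5 = 19 = 1·3^0 + 0·3^1 + 2·3^2
  c_6 = 22 = 1·3^0 + 1·3^1 + 2·3^2
  c_7 = 10 = 1·3^0 + 0·3^1 + 1·3^2
  c_8 = 19 = 1·3^0 + 0·3^1 + 2·3^2
λ_0 = (1, 2, 1, 2, 1, 1, 1, 1)
λ_1 = (0, 0, 0, 2, 0, 1, 0, 0)
λ_2 = (2, 2, 1, 2, 2, 2, 1, 2)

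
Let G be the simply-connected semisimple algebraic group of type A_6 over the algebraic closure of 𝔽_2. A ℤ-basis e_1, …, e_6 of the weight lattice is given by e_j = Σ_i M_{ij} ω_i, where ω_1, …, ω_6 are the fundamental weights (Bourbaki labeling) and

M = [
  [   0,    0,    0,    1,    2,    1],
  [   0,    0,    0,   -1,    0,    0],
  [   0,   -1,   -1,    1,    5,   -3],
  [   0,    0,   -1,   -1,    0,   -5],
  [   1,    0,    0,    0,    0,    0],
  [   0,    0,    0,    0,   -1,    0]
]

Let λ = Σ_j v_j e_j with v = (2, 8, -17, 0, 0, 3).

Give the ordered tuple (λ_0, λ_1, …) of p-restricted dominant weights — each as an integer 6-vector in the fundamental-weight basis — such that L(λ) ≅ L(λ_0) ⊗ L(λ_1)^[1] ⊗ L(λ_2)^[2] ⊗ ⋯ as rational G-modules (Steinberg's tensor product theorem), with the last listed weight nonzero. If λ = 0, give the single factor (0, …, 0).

Converting to the ω-basis (c_i = row i of M dotted with v = (2, 8, -17, 0, 0, 3)):
  c_1 = (0)·(2) + (0)·(8) + (0)·(-17) + (1)·(0) + (2)·(0) + (1)·(3) = 3
  c_2 = (0)·(2) + (0)·(8) + (0)·(-17) + (-1)·(0) + (0)·(0) + (0)·(3) = 0
  c_3 = (0)·(2) + (-1)·(8) + (-1)·(-17) + (1)·(0) + (5)·(0) + (-3)·(3) = 0
  c_4 = (0)·(2) + (0)·(8) + (-1)·(-17) + (-1)·(0) + (0)·(0) + (-5)·(3) = 2
  c_5 = (1)·(2) + (0)·(8) + (0)·(-17) + (0)·(0) + (0)·(0) + (0)·(3) = 2
  c_6 = (0)·(2) + (0)·(8) + (0)·(-17) + (0)·(0) + (-1)·(0) + (0)·(3) = 0
Base-2 expansion of each c_i:
  c_1 = 3 = 1·2^0 + 1·2^1
  c_2 = 0
  c_3 = 0
  c_4 = 2 = 0·2^0 + 1·2^1
  c_5 = 2 = 0·2^0 + 1·2^1
  c_6 = 0
λ_0 = (1, 0, 0, 0, 0, 0)
λ_1 = (1, 0, 0, 1, 1, 0)

((1, 0, 0, 0, 0, 0), (1, 0, 0, 1, 1, 0))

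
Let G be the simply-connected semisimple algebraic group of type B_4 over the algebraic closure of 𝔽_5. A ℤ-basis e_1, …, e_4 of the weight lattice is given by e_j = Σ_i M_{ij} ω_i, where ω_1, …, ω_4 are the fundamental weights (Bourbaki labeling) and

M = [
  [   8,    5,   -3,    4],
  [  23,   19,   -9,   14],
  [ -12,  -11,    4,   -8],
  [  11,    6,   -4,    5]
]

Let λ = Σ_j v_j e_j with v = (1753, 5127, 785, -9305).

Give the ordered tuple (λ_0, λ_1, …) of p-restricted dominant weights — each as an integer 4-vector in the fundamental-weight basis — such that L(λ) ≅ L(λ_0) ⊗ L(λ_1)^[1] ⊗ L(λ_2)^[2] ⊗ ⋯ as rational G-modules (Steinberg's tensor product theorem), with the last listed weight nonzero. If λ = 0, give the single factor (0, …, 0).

((4, 2, 2, 0), (1, 4, 4, 1), (3, 0, 0, 0), (0, 3, 1, 3))

Converting to the ω-basis (c_i = row i of M dotted with v = (1753, 5127, 785, -9305)):
  c_1 = (8)·(1753) + (5)·(5127) + (-3)·(785) + (4)·(-9305) = 84
  c_2 = (23)·(1753) + (19)·(5127) + (-9)·(785) + (14)·(-9305) = 397
  c_3 = (-12)·(1753) + (-11)·(5127) + (4)·(785) + (-8)·(-9305) = 147
  c_4 = (11)·(1753) + (6)·(5127) + (-4)·(785) + (5)·(-9305) = 380
p = 5; digits c_i = Σ_j d_{ij}·5^j, 0 ≤ d_{ij} < 5:
  c_1 = 84 = 4·5^0 + 1·5^1 + 3·5^2
  c_2 = 397 = 2·5^0 + 4·5^1 + 0·5^2 + 3·5^3
  c_3 = 147 = 2·5^0 + 4·5^1 + 0·5^2 + 1·5^3
  c_4 = 380 = 0·5^0 + 1·5^1 + 0·5^2 + 3·5^3
p-restricted factor λ_0 = (4, 2, 2, 0)
p-restricted factor λ_1 = (1, 4, 4, 1)
p-restricted factor λ_2 = (3, 0, 0, 0)
p-restricted factor λ_3 = (0, 3, 1, 3)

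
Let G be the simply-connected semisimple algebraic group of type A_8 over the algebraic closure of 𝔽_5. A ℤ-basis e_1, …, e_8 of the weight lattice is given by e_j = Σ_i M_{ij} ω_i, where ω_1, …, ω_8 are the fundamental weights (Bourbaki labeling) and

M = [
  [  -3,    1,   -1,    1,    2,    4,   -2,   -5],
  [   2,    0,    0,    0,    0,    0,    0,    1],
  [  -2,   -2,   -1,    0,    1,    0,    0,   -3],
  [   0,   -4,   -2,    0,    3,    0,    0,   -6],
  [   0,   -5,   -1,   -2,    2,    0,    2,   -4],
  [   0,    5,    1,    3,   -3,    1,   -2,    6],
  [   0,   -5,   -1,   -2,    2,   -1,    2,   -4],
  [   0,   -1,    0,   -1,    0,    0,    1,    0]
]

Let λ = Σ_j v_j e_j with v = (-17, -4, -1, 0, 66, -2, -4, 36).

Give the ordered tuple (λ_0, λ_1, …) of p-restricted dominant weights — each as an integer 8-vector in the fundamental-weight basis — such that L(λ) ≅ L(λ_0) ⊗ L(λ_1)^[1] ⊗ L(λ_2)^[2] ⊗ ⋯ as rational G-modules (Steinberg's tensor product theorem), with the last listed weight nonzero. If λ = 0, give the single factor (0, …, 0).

In the fundamental-weight basis, λ has coordinates c = M·v (v = (-17, -4, -1, 0, 66, -2, -4, 36)):
  c_1 = (-3)·(-17) + (1)·(-4) + (-1)·(-1) + 1·0 + 2·66 + (4)·(-2) + (-2)·(-4) + (-5)·(36) = 0
  c_2 = (2)·(-17) + (0)·(-4) + (0)·(-1) + 0·0 + 0·66 + (0)·(-2) + (0)·(-4) + 1·36 = 2
  c_3 = (-2)·(-17) + (-2)·(-4) + (-1)·(-1) + 0·0 + 1·66 + (0)·(-2) + (0)·(-4) + (-3)·(36) = 1
  c_4 = (0)·(-17) + (-4)·(-4) + (-2)·(-1) + 0·0 + 3·66 + (0)·(-2) + (0)·(-4) + (-6)·(36) = 0
  c_5 = (0)·(-17) + (-5)·(-4) + (-1)·(-1) + (-2)·(0) + 2·66 + (0)·(-2) + (2)·(-4) + (-4)·(36) = 1
  c_6 = (0)·(-17) + (5)·(-4) + (1)·(-1) + 3·0 + (-3)·(66) + (1)·(-2) + (-2)·(-4) + 6·36 = 3
  c_7 = (0)·(-17) + (-5)·(-4) + (-1)·(-1) + (-2)·(0) + 2·66 + (-1)·(-2) + (2)·(-4) + (-4)·(36) = 3
  c_8 = (0)·(-17) + (-1)·(-4) + (0)·(-1) + (-1)·(0) + 0·66 + (0)·(-2) + (1)·(-4) + 0·36 = 0
Writing each c_i in base p = 5:
  c_1 = 0
  c_2 = 2 = 2·5^0
  c_3 = 1 = 1·5^0
  c_4 = 0
  c_5 = 1 = 1·5^0
  c_6 = 3 = 3·5^0
  c_7 = 3 = 3·5^0
  c_8 = 0
p-restricted factor λ_0 = (0, 2, 1, 0, 1, 3, 3, 0)

((0, 2, 1, 0, 1, 3, 3, 0),)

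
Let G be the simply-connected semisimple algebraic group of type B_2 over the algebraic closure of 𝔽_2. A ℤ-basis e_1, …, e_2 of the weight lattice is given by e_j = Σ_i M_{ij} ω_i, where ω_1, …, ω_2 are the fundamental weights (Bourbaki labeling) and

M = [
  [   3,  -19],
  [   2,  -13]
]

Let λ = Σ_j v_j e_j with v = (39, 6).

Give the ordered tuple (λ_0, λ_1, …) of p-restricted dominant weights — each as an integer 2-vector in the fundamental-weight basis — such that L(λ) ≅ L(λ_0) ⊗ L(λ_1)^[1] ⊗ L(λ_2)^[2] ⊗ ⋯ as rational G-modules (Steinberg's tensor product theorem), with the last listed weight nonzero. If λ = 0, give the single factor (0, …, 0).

((1, 0), (1, 0))

Change of basis e → ω: c = M·v where v = (39, 6):
  c_1 = 3·39 + (-19)·(6) = 3
  c_2 = 2·39 + (-13)·(6) = 0
Writing each c_i in base p = 2:
  c_1 = 3 = 1·2^0 + 1·2^1
  c_2 = 0
Factor λ_0 = (1, 0)
Factor λ_1 = (1, 0)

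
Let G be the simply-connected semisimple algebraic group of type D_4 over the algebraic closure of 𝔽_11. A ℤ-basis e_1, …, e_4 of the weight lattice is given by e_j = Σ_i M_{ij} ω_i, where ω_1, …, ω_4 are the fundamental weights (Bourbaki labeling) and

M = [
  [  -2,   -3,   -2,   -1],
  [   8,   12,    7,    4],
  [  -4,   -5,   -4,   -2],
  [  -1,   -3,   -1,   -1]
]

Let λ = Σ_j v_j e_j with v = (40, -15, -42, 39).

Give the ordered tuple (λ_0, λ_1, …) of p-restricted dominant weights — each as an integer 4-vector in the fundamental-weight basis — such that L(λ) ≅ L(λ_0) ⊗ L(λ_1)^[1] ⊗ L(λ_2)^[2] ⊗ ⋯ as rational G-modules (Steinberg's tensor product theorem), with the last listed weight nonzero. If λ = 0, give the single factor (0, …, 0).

((10, 2, 5, 8),)

Compute c_i = Σ_j M_{ij} v_j with v = (40, -15, -42, 39):
  c_1 = -2*40 + -3*-15 + -2*-42 + -1*39 = 10
  c_2 = 8*40 + 12*-15 + 7*-42 + 4*39 = 2
  c_3 = -4*40 + -5*-15 + -4*-42 + -2*39 = 5
  c_4 = -1*40 + -3*-15 + -1*-42 + -1*39 = 8
Expand coordinatewise in base 11:
  c_1 = 10 = 10·11^0
  c_2 = 2 = 2·11^0
  c_3 = 5 = 5·11^0
  c_4 = 8 = 8·11^0
p-restricted factor λ_0 = (10, 2, 5, 8)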